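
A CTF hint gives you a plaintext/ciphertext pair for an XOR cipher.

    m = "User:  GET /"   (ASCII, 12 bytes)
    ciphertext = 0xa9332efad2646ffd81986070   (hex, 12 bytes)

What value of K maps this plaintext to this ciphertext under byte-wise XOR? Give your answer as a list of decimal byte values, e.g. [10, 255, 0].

[252, 64, 75, 136, 232, 68, 79, 186, 196, 204, 64, 95]

Since ciphertext = m ⊕ K, XORing both sides with m gives K = m ⊕ ciphertext.
byte 0: 01010101 ⊕ 10101001 = 11111100
byte 1: 01110011 ⊕ 00110011 = 01000000
byte 2: 01100101 ⊕ 00101110 = 01001011
byte 3: 01110010 ⊕ 11111010 = 10001000
byte 4: 00111010 ⊕ 11010010 = 11101000
byte 5: 00100000 ⊕ 01100100 = 01000100
byte 6: 00100000 ⊕ 01101111 = 01001111
byte 7: 01000111 ⊕ 11111101 = 10111010
byte 8: 01000101 ⊕ 10000001 = 11000100
byte 9: 01010100 ⊕ 10011000 = 11001100
byte 10: 00100000 ⊕ 01100000 = 01000000
byte 11: 00101111 ⊕ 01110000 = 01011111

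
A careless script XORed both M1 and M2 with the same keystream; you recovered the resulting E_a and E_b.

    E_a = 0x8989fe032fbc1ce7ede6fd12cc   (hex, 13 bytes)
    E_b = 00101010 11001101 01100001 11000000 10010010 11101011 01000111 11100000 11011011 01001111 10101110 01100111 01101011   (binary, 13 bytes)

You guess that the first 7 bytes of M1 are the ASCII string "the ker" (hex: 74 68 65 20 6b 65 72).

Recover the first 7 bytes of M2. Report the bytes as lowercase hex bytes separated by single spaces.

d7 2c fa e3 d6 32 29

First, E_a ⊕ E_b = (M1 ⊕ K) ⊕ (M2 ⊕ K) = M1 ⊕ M2, so the key drops out. Then M2 = (M1 ⊕ M2) ⊕ M1 over the first 7 bytes.
byte 0: (89 XOR 2a) XOR 74 = a3 XOR 74 = d7
byte 1: (89 XOR cd) XOR 68 = 44 XOR 68 = 2c
byte 2: (fe XOR 61) XOR 65 = 9f XOR 65 = fa
byte 3: (03 XOR c0) XOR 20 = c3 XOR 20 = e3
byte 4: (2f XOR 92) XOR 6b = bd XOR 6b = d6
byte 5: (bc XOR eb) XOR 65 = 57 XOR 65 = 32
byte 6: (1c XOR 47) XOR 72 = 5b XOR 72 = 29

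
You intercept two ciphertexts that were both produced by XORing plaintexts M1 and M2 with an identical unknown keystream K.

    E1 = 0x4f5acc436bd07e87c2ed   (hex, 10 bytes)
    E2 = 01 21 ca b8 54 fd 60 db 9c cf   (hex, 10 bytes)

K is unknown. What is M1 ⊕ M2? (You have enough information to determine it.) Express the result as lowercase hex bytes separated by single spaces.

4e 7b 06 fb 3f 2d 1e 5c 5e 22

E1 ⊕ E2 = (M1 ⊕ K) ⊕ (M2 ⊕ K) = M1 ⊕ M2 — the shared key cancels under XOR.
byte 0: 4f XOR 01 = 4e
byte 1: 5a XOR 21 = 7b
byte 2: cc XOR ca = 06
byte 3: 43 XOR b8 = fb
byte 4: 6b XOR 54 = 3f
byte 5: d0 XOR fd = 2d
byte 6: 7e XOR 60 = 1e
byte 7: 87 XOR db = 5c
byte 8: c2 XOR 9c = 5e
byte 9: ed XOR cf = 22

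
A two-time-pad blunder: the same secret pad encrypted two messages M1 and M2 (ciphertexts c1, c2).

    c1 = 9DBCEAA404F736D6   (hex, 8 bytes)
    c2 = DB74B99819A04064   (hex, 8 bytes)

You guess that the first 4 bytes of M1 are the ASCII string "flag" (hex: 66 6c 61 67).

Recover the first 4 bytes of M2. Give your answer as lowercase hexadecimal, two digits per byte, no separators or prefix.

First, c1 ⊕ c2 = (M1 ⊕ K) ⊕ (M2 ⊕ K) = M1 ⊕ M2, so the key drops out. Then M2 = (M1 ⊕ M2) ⊕ M1 over the first 4 bytes.
byte 0: (9d xor db) xor 66 = 46 xor 66 = 20
byte 1: (bc xor 74) xor 6c = c8 xor 6c = a4
byte 2: (ea xor b9) xor 61 = 53 xor 61 = 32
byte 3: (a4 xor 98) xor 67 = 3c xor 67 = 5b

20a4325b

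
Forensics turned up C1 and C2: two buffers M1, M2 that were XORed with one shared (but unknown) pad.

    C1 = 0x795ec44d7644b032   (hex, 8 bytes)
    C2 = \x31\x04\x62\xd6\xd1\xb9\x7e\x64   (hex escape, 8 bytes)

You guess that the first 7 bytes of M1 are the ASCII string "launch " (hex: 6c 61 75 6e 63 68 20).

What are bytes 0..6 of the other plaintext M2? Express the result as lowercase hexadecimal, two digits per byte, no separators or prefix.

First, C1 ⊕ C2 = (M1 ⊕ K) ⊕ (M2 ⊕ K) = M1 ⊕ M2, so the key drops out. Then M2 = (M1 ⊕ M2) ⊕ M1 over the first 7 bytes.
byte 0: (79 ⊕ 31) ⊕ 6c = 48 ⊕ 6c = 24
byte 1: (5e ⊕ 04) ⊕ 61 = 5a ⊕ 61 = 3b
byte 2: (c4 ⊕ 62) ⊕ 75 = a6 ⊕ 75 = d3
byte 3: (4d ⊕ d6) ⊕ 6e = 9b ⊕ 6e = f5
byte 4: (76 ⊕ d1) ⊕ 63 = a7 ⊕ 63 = c4
byte 5: (44 ⊕ b9) ⊕ 68 = fd ⊕ 68 = 95
byte 6: (b0 ⊕ 7e) ⊕ 20 = ce ⊕ 20 = ee

243bd3f5c495ee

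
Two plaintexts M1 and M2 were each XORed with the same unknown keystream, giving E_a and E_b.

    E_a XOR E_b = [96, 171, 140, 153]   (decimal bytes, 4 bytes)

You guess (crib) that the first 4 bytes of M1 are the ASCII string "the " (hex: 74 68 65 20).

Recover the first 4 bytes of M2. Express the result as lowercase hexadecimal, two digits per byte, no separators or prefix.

Since E_a ⊕ E_b = M1 ⊕ M2, XORing with the guessed M1 bytes yields the corresponding M2 bytes: M2 = (E_a ⊕ E_b) ⊕ M1.
byte 0: 01100000 ^ 01110100 = 00010100
byte 1: 10101011 ^ 01101000 = 11000011
byte 2: 10001100 ^ 01100101 = 11101001
byte 3: 10011001 ^ 00100000 = 10111001

14c3e9b9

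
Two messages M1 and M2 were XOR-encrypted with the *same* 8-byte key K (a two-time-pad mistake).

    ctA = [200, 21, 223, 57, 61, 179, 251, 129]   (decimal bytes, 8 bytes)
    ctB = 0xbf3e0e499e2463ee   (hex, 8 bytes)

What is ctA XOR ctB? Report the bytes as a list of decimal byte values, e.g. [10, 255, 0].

[119, 43, 209, 112, 163, 151, 152, 111]

ctA ⊕ ctB = (M1 ⊕ K) ⊕ (M2 ⊕ K) = M1 ⊕ M2 — the shared key cancels under XOR.
byte 0: 200 XOR 191 = 119
byte 1:  21 XOR  62 =  43
byte 2: 223 XOR  14 = 209
byte 3:  57 XOR  73 = 112
byte 4:  61 XOR 158 = 163
byte 5: 179 XOR  36 = 151
byte 6: 251 XOR  99 = 152
byte 7: 129 XOR 238 = 111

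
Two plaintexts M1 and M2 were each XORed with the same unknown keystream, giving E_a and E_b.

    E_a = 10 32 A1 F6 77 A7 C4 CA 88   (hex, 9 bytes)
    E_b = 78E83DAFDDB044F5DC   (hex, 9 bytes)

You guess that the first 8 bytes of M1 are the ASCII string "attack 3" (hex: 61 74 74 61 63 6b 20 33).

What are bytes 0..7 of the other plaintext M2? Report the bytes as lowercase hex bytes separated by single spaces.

First, E_a ⊕ E_b = (M1 ⊕ K) ⊕ (M2 ⊕ K) = M1 ⊕ M2, so the key drops out. Then M2 = (M1 ⊕ M2) ⊕ M1 over the first 8 bytes.
byte 0: (10 ⊕ 78) ⊕ 61 = 68 ⊕ 61 = 09
byte 1: (32 ⊕ e8) ⊕ 74 = da ⊕ 74 = ae
byte 2: (a1 ⊕ 3d) ⊕ 74 = 9c ⊕ 74 = e8
byte 3: (f6 ⊕ af) ⊕ 61 = 59 ⊕ 61 = 38
byte 4: (77 ⊕ dd) ⊕ 63 = aa ⊕ 63 = c9
byte 5: (a7 ⊕ b0) ⊕ 6b = 17 ⊕ 6b = 7c
byte 6: (c4 ⊕ 44) ⊕ 20 = 80 ⊕ 20 = a0
byte 7: (ca ⊕ f5) ⊕ 33 = 3f ⊕ 33 = 0c

09 ae e8 38 c9 7c a0 0c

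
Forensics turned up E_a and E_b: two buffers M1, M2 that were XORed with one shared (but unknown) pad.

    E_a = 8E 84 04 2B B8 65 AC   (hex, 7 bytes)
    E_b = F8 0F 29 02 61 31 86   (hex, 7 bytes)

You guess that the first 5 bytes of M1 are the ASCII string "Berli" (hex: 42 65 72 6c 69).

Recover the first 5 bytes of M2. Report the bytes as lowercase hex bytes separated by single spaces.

34 ee 5f 45 b0

First, E_a ⊕ E_b = (M1 ⊕ K) ⊕ (M2 ⊕ K) = M1 ⊕ M2, so the key drops out. Then M2 = (M1 ⊕ M2) ⊕ M1 over the first 5 bytes.
byte 0: (8e ^ f8) ^ 42 = 76 ^ 42 = 34
byte 1: (84 ^ 0f) ^ 65 = 8b ^ 65 = ee
byte 2: (04 ^ 29) ^ 72 = 2d ^ 72 = 5f
byte 3: (2b ^ 02) ^ 6c = 29 ^ 6c = 45
byte 4: (b8 ^ 61) ^ 69 = d9 ^ 69 = b0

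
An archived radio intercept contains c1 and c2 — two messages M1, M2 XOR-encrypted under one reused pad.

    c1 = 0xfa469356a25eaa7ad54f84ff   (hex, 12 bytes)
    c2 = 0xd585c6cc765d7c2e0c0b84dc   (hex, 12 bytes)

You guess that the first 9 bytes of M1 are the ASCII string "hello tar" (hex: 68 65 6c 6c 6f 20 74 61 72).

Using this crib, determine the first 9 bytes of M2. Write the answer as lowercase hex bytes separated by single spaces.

First, c1 ⊕ c2 = (M1 ⊕ K) ⊕ (M2 ⊕ K) = M1 ⊕ M2, so the key drops out. Then M2 = (M1 ⊕ M2) ⊕ M1 over the first 9 bytes.
byte 0: (fa XOR d5) XOR 68 = 2f XOR 68 = 47
byte 1: (46 XOR 85) XOR 65 = c3 XOR 65 = a6
byte 2: (93 XOR c6) XOR 6c = 55 XOR 6c = 39
byte 3: (56 XOR cc) XOR 6c = 9a XOR 6c = f6
byte 4: (a2 XOR 76) XOR 6f = d4 XOR 6f = bb
byte 5: (5e XOR 5d) XOR 20 = 03 XOR 20 = 23
byte 6: (aa XOR 7c) XOR 74 = d6 XOR 74 = a2
byte 7: (7a XOR 2e) XOR 61 = 54 XOR 61 = 35
byte 8: (d5 XOR 0c) XOR 72 = d9 XOR 72 = ab

47 a6 39 f6 bb 23 a2 35 ab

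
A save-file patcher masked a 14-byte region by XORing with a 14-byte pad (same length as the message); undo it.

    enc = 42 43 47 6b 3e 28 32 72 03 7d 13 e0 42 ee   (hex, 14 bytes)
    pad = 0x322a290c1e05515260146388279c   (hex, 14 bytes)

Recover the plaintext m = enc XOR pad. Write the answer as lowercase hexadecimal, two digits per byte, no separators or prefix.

70696e67202d6320636970686572

42 ⊕ 32 = 70
43 ⊕ 2a = 69
47 ⊕ 29 = 6e
6b ⊕ 0c = 67
3e ⊕ 1e = 20
28 ⊕ 05 = 2d
32 ⊕ 51 = 63
72 ⊕ 52 = 20
03 ⊕ 60 = 63
7d ⊕ 14 = 69
13 ⊕ 63 = 70
e0 ⊕ 88 = 68
42 ⊕ 27 = 65
ee ⊕ 9c = 72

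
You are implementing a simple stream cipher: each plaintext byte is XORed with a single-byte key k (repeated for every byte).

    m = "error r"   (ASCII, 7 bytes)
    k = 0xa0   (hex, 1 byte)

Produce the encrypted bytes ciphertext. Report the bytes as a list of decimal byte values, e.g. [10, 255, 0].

The 1-byte key repeats, so the effective keystream is a0 a0 a0 a0 a0 a0 a0.
byte 0: 65 xor a0 = c5
byte 1: 72 xor a0 = d2
byte 2: 72 xor a0 = d2
byte 3: 6f xor a0 = cf
byte 4: 72 xor a0 = d2
byte 5: 20 xor a0 = 80
byte 6: 72 xor a0 = d2

[197, 210, 210, 207, 210, 128, 210]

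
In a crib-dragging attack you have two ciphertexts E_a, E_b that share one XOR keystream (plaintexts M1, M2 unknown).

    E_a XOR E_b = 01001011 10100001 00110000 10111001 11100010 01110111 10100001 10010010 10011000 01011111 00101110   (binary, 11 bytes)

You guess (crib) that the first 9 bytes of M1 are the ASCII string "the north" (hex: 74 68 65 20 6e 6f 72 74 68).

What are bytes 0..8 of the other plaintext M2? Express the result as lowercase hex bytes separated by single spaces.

Since E_a ⊕ E_b = M1 ⊕ M2, XORing with the guessed M1 bytes yields the corresponding M2 bytes: M2 = (E_a ⊕ E_b) ⊕ M1.
4b ^ 74 = 3f
a1 ^ 68 = c9
30 ^ 65 = 55
b9 ^ 20 = 99
e2 ^ 6e = 8c
77 ^ 6f = 18
a1 ^ 72 = d3
92 ^ 74 = e6
98 ^ 68 = f0

3f c9 55 99 8c 18 d3 e6 f0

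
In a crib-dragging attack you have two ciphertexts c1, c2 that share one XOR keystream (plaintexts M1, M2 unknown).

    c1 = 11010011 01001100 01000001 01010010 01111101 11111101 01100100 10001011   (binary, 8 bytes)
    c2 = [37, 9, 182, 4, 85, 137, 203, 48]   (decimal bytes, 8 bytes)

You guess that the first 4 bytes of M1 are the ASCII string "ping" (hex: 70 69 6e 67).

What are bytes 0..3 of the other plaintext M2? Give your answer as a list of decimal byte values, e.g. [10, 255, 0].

First, c1 ⊕ c2 = (M1 ⊕ K) ⊕ (M2 ⊕ K) = M1 ⊕ M2, so the key drops out. Then M2 = (M1 ⊕ M2) ⊕ M1 over the first 4 bytes.
byte 0: (d3 xor 25) xor 70 = f6 xor 70 = 86
byte 1: (4c xor 09) xor 69 = 45 xor 69 = 2c
byte 2: (41 xor b6) xor 6e = f7 xor 6e = 99
byte 3: (52 xor 04) xor 67 = 56 xor 67 = 31

[134, 44, 153, 49]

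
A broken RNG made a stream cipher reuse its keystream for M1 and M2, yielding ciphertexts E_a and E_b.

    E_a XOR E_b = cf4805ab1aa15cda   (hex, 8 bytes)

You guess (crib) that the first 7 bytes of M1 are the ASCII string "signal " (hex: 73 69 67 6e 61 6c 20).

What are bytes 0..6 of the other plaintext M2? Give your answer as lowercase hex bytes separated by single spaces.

Since E_a ⊕ E_b = M1 ⊕ M2, XORing with the guessed M1 bytes yields the corresponding M2 bytes: M2 = (E_a ⊕ E_b) ⊕ M1.
cf ^ 73 = bc
48 ^ 69 = 21
05 ^ 67 = 62
ab ^ 6e = c5
1a ^ 61 = 7b
a1 ^ 6c = cd
5c ^ 20 = 7c

bc 21 62 c5 7b cd 7c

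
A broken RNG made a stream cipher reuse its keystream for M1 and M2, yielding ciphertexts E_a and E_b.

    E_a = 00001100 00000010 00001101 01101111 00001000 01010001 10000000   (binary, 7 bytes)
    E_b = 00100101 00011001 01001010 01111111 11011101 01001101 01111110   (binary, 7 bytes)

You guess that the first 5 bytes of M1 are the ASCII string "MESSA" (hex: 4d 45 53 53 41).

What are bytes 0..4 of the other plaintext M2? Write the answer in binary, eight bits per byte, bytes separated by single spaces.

First, E_a ⊕ E_b = (M1 ⊕ K) ⊕ (M2 ⊕ K) = M1 ⊕ M2, so the key drops out. Then M2 = (M1 ⊕ M2) ⊕ M1 over the first 5 bytes.
byte 0: (0c ⊕ 25) ⊕ 4d = 29 ⊕ 4d = 64
byte 1: (02 ⊕ 19) ⊕ 45 = 1b ⊕ 45 = 5e
byte 2: (0d ⊕ 4a) ⊕ 53 = 47 ⊕ 53 = 14
byte 3: (6f ⊕ 7f) ⊕ 53 = 10 ⊕ 53 = 43
byte 4: (08 ⊕ dd) ⊕ 41 = d5 ⊕ 41 = 94

01100100 01011110 00010100 01000011 10010100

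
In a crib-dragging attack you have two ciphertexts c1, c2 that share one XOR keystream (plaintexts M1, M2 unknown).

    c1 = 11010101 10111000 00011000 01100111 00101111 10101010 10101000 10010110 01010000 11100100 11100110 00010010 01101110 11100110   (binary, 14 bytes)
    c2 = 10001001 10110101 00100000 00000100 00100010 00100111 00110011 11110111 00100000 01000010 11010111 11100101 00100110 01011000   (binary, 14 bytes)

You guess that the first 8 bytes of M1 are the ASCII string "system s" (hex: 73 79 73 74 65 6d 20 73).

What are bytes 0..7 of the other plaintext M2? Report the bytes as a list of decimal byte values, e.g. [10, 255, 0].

First, c1 ⊕ c2 = (M1 ⊕ K) ⊕ (M2 ⊕ K) = M1 ⊕ M2, so the key drops out. Then M2 = (M1 ⊕ M2) ⊕ M1 over the first 8 bytes.
byte 0: (d5 ^ 89) ^ 73 = 5c ^ 73 = 2f
byte 1: (b8 ^ b5) ^ 79 = 0d ^ 79 = 74
byte 2: (18 ^ 20) ^ 73 = 38 ^ 73 = 4b
byte 3: (67 ^ 04) ^ 74 = 63 ^ 74 = 17
byte 4: (2f ^ 22) ^ 65 = 0d ^ 65 = 68
byte 5: (aa ^ 27) ^ 6d = 8d ^ 6d = e0
byte 6: (a8 ^ 33) ^ 20 = 9b ^ 20 = bb
byte 7: (96 ^ f7) ^ 73 = 61 ^ 73 = 12

[47, 116, 75, 23, 104, 224, 187, 18]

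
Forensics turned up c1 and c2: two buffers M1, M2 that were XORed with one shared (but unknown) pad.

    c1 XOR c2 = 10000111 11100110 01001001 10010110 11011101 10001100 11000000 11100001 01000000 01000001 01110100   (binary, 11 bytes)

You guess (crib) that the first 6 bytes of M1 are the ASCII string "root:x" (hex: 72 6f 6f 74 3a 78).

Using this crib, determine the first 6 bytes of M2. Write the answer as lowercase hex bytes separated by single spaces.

f5 89 26 e2 e7 f4

Since c1 ⊕ c2 = M1 ⊕ M2, XORing with the guessed M1 bytes yields the corresponding M2 bytes: M2 = (c1 ⊕ c2) ⊕ M1.
byte 0: 10000111 ^ 01110010 = 11110101
byte 1: 11100110 ^ 01101111 = 10001001
byte 2: 01001001 ^ 01101111 = 00100110
byte 3: 10010110 ^ 01110100 = 11100010
byte 4: 11011101 ^ 00111010 = 11100111
byte 5: 10001100 ^ 01111000 = 11110100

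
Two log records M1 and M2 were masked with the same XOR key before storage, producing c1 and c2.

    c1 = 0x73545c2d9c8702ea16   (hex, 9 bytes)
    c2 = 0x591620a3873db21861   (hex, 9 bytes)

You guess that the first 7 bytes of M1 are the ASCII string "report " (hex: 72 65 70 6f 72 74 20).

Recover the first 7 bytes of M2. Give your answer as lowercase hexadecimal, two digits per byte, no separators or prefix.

58270ce169ce90

First, c1 ⊕ c2 = (M1 ⊕ K) ⊕ (M2 ⊕ K) = M1 ⊕ M2, so the key drops out. Then M2 = (M1 ⊕ M2) ⊕ M1 over the first 7 bytes.
byte 0: (73 ⊕ 59) ⊕ 72 = 2a ⊕ 72 = 58
byte 1: (54 ⊕ 16) ⊕ 65 = 42 ⊕ 65 = 27
byte 2: (5c ⊕ 20) ⊕ 70 = 7c ⊕ 70 = 0c
byte 3: (2d ⊕ a3) ⊕ 6f = 8e ⊕ 6f = e1
byte 4: (9c ⊕ 87) ⊕ 72 = 1b ⊕ 72 = 69
byte 5: (87 ⊕ 3d) ⊕ 74 = ba ⊕ 74 = ce
byte 6: (02 ⊕ b2) ⊕ 20 = b0 ⊕ 20 = 90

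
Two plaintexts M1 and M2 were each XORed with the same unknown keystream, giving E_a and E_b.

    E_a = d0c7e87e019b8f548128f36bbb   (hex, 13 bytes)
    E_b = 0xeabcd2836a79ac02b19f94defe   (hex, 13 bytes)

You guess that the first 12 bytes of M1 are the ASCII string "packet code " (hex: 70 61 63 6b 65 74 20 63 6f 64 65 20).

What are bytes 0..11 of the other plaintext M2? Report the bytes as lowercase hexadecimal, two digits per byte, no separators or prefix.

4a1a59960e9603355fd30295

First, E_a ⊕ E_b = (M1 ⊕ K) ⊕ (M2 ⊕ K) = M1 ⊕ M2, so the key drops out. Then M2 = (M1 ⊕ M2) ⊕ M1 over the first 12 bytes.
byte 0: (d0 ⊕ ea) ⊕ 70 = 3a ⊕ 70 = 4a
byte 1: (c7 ⊕ bc) ⊕ 61 = 7b ⊕ 61 = 1a
byte 2: (e8 ⊕ d2) ⊕ 63 = 3a ⊕ 63 = 59
byte 3: (7e ⊕ 83) ⊕ 6b = fd ⊕ 6b = 96
byte 4: (01 ⊕ 6a) ⊕ 65 = 6b ⊕ 65 = 0e
byte 5: (9b ⊕ 79) ⊕ 74 = e2 ⊕ 74 = 96
byte 6: (8f ⊕ ac) ⊕ 20 = 23 ⊕ 20 = 03
byte 7: (54 ⊕ 02) ⊕ 63 = 56 ⊕ 63 = 35
byte 8: (81 ⊕ b1) ⊕ 6f = 30 ⊕ 6f = 5f
byte 9: (28 ⊕ 9f) ⊕ 64 = b7 ⊕ 64 = d3
byte 10: (f3 ⊕ 94) ⊕ 65 = 67 ⊕ 65 = 02
byte 11: (6b ⊕ de) ⊕ 20 = b5 ⊕ 20 = 95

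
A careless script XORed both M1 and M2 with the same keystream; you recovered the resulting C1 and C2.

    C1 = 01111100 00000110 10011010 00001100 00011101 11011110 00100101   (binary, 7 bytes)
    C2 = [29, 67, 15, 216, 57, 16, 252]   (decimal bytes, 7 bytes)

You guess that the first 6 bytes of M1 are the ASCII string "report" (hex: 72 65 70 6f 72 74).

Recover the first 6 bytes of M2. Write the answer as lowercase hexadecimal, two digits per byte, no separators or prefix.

1320e5bb56ba

First, C1 ⊕ C2 = (M1 ⊕ K) ⊕ (M2 ⊕ K) = M1 ⊕ M2, so the key drops out. Then M2 = (M1 ⊕ M2) ⊕ M1 over the first 6 bytes.
byte 0: (7c XOR 1d) XOR 72 = 61 XOR 72 = 13
byte 1: (06 XOR 43) XOR 65 = 45 XOR 65 = 20
byte 2: (9a XOR 0f) XOR 70 = 95 XOR 70 = e5
byte 3: (0c XOR d8) XOR 6f = d4 XOR 6f = bb
byte 4: (1d XOR 39) XOR 72 = 24 XOR 72 = 56
byte 5: (de XOR 10) XOR 74 = ce XOR 74 = ba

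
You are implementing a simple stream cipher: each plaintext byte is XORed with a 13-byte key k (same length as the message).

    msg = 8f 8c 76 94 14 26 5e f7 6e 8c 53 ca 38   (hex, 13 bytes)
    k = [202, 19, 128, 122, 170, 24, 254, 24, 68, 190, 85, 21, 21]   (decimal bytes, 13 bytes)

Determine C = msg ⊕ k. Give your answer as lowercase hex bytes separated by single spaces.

XOR is its own inverse, so applying the key byte-wise gives the result directly.
8f xor ca = 45
8c xor 13 = 9f
76 xor 80 = f6
94 xor 7a = ee
14 xor aa = be
26 xor 18 = 3e
5e xor fe = a0
f7 xor 18 = ef
6e xor 44 = 2a
8c xor be = 32
53 xor 55 = 06
ca xor 15 = df
38 xor 15 = 2d

45 9f f6 ee be 3e a0 ef 2a 32 06 df 2d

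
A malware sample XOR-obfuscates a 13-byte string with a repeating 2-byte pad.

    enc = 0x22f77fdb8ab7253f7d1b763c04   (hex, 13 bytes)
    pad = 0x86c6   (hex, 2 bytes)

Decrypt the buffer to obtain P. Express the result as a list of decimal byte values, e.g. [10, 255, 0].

[164, 49, 249, 29, 12, 113, 163, 249, 251, 221, 240, 250, 130]

The 2-byte key repeats, so the effective keystream is 86 c6 86 c6 86 c6 86 c6 86 c6 86 c6 86.
byte 0: 22 XOR 86 = a4
byte 1: f7 XOR c6 = 31
byte 2: 7f XOR 86 = f9
byte 3: db XOR c6 = 1d
byte 4: 8a XOR 86 = 0c
byte 5: b7 XOR c6 = 71
byte 6: 25 XOR 86 = a3
byte 7: 3f XOR c6 = f9
byte 8: 7d XOR 86 = fb
byte 9: 1b XOR c6 = dd
byte 10: 76 XOR 86 = f0
byte 11: 3c XOR c6 = fa
byte 12: 04 XOR 86 = 82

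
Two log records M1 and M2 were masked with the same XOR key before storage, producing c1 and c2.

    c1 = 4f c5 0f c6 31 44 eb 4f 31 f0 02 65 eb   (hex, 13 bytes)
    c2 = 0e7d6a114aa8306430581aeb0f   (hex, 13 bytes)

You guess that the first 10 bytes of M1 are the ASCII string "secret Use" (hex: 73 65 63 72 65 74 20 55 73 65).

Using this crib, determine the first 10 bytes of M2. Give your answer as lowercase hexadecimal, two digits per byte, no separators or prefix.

First, c1 ⊕ c2 = (M1 ⊕ K) ⊕ (M2 ⊕ K) = M1 ⊕ M2, so the key drops out. Then M2 = (M1 ⊕ M2) ⊕ M1 over the first 10 bytes.
byte 0: (4f ^ 0e) ^ 73 = 41 ^ 73 = 32
byte 1: (c5 ^ 7d) ^ 65 = b8 ^ 65 = dd
byte 2: (0f ^ 6a) ^ 63 = 65 ^ 63 = 06
byte 3: (c6 ^ 11) ^ 72 = d7 ^ 72 = a5
byte 4: (31 ^ 4a) ^ 65 = 7b ^ 65 = 1e
byte 5: (44 ^ a8) ^ 74 = ec ^ 74 = 98
byte 6: (eb ^ 30) ^ 20 = db ^ 20 = fb
byte 7: (4f ^ 64) ^ 55 = 2b ^ 55 = 7e
byte 8: (31 ^ 30) ^ 73 = 01 ^ 73 = 72
byte 9: (f0 ^ 58) ^ 65 = a8 ^ 65 = cd

32dd06a51e98fb7e72cd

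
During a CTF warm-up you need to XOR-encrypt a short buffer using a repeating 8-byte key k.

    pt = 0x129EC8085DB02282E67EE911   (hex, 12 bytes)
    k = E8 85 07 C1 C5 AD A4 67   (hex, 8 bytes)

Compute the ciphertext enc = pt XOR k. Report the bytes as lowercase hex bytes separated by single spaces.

fa 1b cf c9 98 1d 86 e5 0e fb ee d0

The 8-byte key repeats, so the effective keystream is e8 85 07 c1 c5 ad a4 67 e8 85 07 c1.
byte 0: 12 ⊕ e8 = fa
byte 1: 9e ⊕ 85 = 1b
byte 2: c8 ⊕ 07 = cf
byte 3: 08 ⊕ c1 = c9
byte 4: 5d ⊕ c5 = 98
byte 5: b0 ⊕ ad = 1d
byte 6: 22 ⊕ a4 = 86
byte 7: 82 ⊕ 67 = e5
byte 8: e6 ⊕ e8 = 0e
byte 9: 7e ⊕ 85 = fb
byte 10: e9 ⊕ 07 = ee
byte 11: 11 ⊕ c1 = d0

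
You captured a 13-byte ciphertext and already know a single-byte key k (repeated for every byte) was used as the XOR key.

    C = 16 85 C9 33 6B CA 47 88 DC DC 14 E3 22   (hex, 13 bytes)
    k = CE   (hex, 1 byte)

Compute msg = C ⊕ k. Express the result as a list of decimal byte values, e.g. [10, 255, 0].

The 1-byte key repeats, so the effective keystream is ce ce ce ce ce ce ce ce ce ce ce ce ce.
byte 0: 16 XOR ce = d8
byte 1: 85 XOR ce = 4b
byte 2: c9 XOR ce = 07
byte 3: 33 XOR ce = fd
byte 4: 6b XOR ce = a5
byte 5: ca XOR ce = 04
byte 6: 47 XOR ce = 89
byte 7: 88 XOR ce = 46
byte 8: dc XOR ce = 12
byte 9: dc XOR ce = 12
byte 10: 14 XOR ce = da
byte 11: e3 XOR ce = 2d
byte 12: 22 XOR ce = ec

[216, 75, 7, 253, 165, 4, 137, 70, 18, 18, 218, 45, 236]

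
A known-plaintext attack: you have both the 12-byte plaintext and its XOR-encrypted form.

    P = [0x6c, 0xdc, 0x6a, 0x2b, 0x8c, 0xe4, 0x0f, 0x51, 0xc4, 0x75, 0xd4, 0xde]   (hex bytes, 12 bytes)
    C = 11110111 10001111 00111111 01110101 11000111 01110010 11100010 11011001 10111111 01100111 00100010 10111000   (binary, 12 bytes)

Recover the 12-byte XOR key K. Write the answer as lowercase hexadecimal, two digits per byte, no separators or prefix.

9b53555e4b96ed887b12f666

Since C = P ⊕ K, XORing both sides with P gives K = P ⊕ C.
byte 0: 108 XOR 247 = 155
byte 1: 220 XOR 143 =  83
byte 2: 106 XOR  63 =  85
byte 3:  43 XOR 117 =  94
byte 4: 140 XOR 199 =  75
byte 5: 228 XOR 114 = 150
byte 6:  15 XOR 226 = 237
byte 7:  81 XOR 217 = 136
byte 8: 196 XOR 191 = 123
byte 9: 117 XOR 103 =  18
byte 10: 212 XOR  34 = 246
byte 11: 222 XOR 184 = 102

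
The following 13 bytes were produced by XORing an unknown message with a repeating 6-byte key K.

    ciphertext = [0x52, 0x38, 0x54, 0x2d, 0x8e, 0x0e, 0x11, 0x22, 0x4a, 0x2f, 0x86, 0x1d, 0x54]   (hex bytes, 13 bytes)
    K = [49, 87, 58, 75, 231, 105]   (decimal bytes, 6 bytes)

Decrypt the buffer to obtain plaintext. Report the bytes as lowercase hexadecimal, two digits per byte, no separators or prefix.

636f6e66696720757064617465

The 6-byte key repeats, so the effective keystream is 31 57 3a 4b e7 69 31 57 3a 4b e7 69 31.
byte 0: 52 ⊕ 31 = 63
byte 1: 38 ⊕ 57 = 6f
byte 2: 54 ⊕ 3a = 6e
byte 3: 2d ⊕ 4b = 66
byte 4: 8e ⊕ e7 = 69
byte 5: 0e ⊕ 69 = 67
byte 6: 11 ⊕ 31 = 20
byte 7: 22 ⊕ 57 = 75
byte 8: 4a ⊕ 3a = 70
byte 9: 2f ⊕ 4b = 64
byte 10: 86 ⊕ e7 = 61
byte 11: 1d ⊕ 69 = 74
byte 12: 54 ⊕ 31 = 65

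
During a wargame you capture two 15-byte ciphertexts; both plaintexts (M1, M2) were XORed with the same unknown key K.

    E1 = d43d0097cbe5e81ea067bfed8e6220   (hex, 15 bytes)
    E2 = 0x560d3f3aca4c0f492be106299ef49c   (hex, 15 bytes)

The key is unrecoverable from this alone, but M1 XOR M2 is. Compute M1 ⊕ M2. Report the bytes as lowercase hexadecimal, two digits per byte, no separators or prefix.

82303fad01a9e7578b86b9c41096bc

E1 ⊕ E2 = (M1 ⊕ K) ⊕ (M2 ⊕ K) = M1 ⊕ M2 — the shared key cancels under XOR.
d4 ⊕ 56 = 82
3d ⊕ 0d = 30
00 ⊕ 3f = 3f
97 ⊕ 3a = ad
cb ⊕ ca = 01
e5 ⊕ 4c = a9
e8 ⊕ 0f = e7
1e ⊕ 49 = 57
a0 ⊕ 2b = 8b
67 ⊕ e1 = 86
bf ⊕ 06 = b9
ed ⊕ 29 = c4
8e ⊕ 9e = 10
62 ⊕ f4 = 96
20 ⊕ 9c = bc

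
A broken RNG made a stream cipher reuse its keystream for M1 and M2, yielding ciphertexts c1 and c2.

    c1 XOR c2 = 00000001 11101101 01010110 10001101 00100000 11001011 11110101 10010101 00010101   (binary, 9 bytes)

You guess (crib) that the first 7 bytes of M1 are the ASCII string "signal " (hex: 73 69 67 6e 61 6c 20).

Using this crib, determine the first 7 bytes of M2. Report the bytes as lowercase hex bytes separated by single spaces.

Since c1 ⊕ c2 = M1 ⊕ M2, XORing with the guessed M1 bytes yields the corresponding M2 bytes: M2 = (c1 ⊕ c2) ⊕ M1.
01 ^ 73 = 72
ed ^ 69 = 84
56 ^ 67 = 31
8d ^ 6e = e3
20 ^ 61 = 41
cb ^ 6c = a7
f5 ^ 20 = d5

72 84 31 e3 41 a7 d5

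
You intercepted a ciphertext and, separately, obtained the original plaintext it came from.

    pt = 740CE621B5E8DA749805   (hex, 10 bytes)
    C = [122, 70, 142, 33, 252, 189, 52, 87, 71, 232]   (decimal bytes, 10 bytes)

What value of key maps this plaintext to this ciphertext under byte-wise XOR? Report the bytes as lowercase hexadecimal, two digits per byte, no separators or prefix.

Since C = pt ⊕ key, XORing both sides with pt gives key = pt ⊕ C.
byte 0: 01110100 xor 01111010 = 00001110
byte 1: 00001100 xor 01000110 = 01001010
byte 2: 11100110 xor 10001110 = 01101000
byte 3: 00100001 xor 00100001 = 00000000
byte 4: 10110101 xor 11111100 = 01001001
byte 5: 11101000 xor 10111101 = 01010101
byte 6: 11011010 xor 00110100 = 11101110
byte 7: 01110100 xor 01010111 = 00100011
byte 8: 10011000 xor 01000111 = 11011111
byte 9: 00000101 xor 11101000 = 11101101

0e4a68004955ee23dfed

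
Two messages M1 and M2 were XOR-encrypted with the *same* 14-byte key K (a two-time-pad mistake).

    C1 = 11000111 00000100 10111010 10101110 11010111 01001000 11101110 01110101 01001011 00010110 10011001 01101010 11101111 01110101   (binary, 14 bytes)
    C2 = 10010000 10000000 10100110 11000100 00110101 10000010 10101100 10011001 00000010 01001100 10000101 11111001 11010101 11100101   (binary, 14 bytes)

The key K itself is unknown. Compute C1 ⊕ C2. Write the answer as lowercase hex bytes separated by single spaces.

C1 ⊕ C2 = (M1 ⊕ K) ⊕ (M2 ⊕ K) = M1 ⊕ M2 — the shared key cancels under XOR.
199 xor 144 =  87
  4 xor 128 = 132
186 xor 166 =  28
174 xor 196 = 106
215 xor  53 = 226
 72 xor 130 = 202
238 xor 172 =  66
117 xor 153 = 236
 75 xor   2 =  73
 22 xor  76 =  90
153 xor 133 =  28
106 xor 249 = 147
239 xor 213 =  58
117 xor 229 = 144

57 84 1c 6a e2 ca 42 ec 49 5a 1c 93 3a 90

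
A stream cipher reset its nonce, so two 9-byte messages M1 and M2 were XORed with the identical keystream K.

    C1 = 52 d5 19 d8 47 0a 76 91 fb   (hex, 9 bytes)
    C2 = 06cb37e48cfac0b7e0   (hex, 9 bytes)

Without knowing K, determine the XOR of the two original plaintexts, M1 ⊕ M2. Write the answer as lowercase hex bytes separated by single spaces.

C1 ⊕ C2 = (M1 ⊕ K) ⊕ (M2 ⊕ K) = M1 ⊕ M2 — the shared key cancels under XOR.
01010010 XOR 00000110 = 01010100
11010101 XOR 11001011 = 00011110
00011001 XOR 00110111 = 00101110
11011000 XOR 11100100 = 00111100
01000111 XOR 10001100 = 11001011
00001010 XOR 11111010 = 11110000
01110110 XOR 11000000 = 10110110
10010001 XOR 10110111 = 00100110
11111011 XOR 11100000 = 00011011

54 1e 2e 3c cb f0 b6 26 1b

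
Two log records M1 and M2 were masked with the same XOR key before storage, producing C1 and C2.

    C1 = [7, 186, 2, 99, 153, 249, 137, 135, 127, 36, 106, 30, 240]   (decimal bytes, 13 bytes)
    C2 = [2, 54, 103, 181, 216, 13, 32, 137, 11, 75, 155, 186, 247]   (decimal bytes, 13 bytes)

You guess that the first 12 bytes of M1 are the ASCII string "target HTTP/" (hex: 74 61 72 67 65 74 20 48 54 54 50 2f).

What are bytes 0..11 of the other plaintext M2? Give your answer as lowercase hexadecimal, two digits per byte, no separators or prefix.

71ed17b124808946203ba18b

First, C1 ⊕ C2 = (M1 ⊕ K) ⊕ (M2 ⊕ K) = M1 ⊕ M2, so the key drops out. Then M2 = (M1 ⊕ M2) ⊕ M1 over the first 12 bytes.
byte 0: (07 XOR 02) XOR 74 = 05 XOR 74 = 71
byte 1: (ba XOR 36) XOR 61 = 8c XOR 61 = ed
byte 2: (02 XOR 67) XOR 72 = 65 XOR 72 = 17
byte 3: (63 XOR b5) XOR 67 = d6 XOR 67 = b1
byte 4: (99 XOR d8) XOR 65 = 41 XOR 65 = 24
byte 5: (f9 XOR 0d) XOR 74 = f4 XOR 74 = 80
byte 6: (89 XOR 20) XOR 20 = a9 XOR 20 = 89
byte 7: (87 XOR 89) XOR 48 = 0e XOR 48 = 46
byte 8: (7f XOR 0b) XOR 54 = 74 XOR 54 = 20
byte 9: (24 XOR 4b) XOR 54 = 6f XOR 54 = 3b
byte 10: (6a XOR 9b) XOR 50 = f1 XOR 50 = a1
byte 11: (1e XOR ba) XOR 2f = a4 XOR 2f = 8b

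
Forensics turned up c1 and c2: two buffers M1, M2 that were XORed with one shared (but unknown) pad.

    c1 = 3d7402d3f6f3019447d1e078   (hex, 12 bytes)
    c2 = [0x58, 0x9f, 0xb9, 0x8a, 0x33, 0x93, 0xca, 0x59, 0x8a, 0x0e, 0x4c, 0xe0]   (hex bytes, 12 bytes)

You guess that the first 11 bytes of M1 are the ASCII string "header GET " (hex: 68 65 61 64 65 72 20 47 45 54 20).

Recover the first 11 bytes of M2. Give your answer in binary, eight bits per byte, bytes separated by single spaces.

First, c1 ⊕ c2 = (M1 ⊕ K) ⊕ (M2 ⊕ K) = M1 ⊕ M2, so the key drops out. Then M2 = (M1 ⊕ M2) ⊕ M1 over the first 11 bytes.
byte 0: (3d XOR 58) XOR 68 = 65 XOR 68 = 0d
byte 1: (74 XOR 9f) XOR 65 = eb XOR 65 = 8e
byte 2: (02 XOR b9) XOR 61 = bb XOR 61 = da
byte 3: (d3 XOR 8a) XOR 64 = 59 XOR 64 = 3d
byte 4: (f6 XOR 33) XOR 65 = c5 XOR 65 = a0
byte 5: (f3 XOR 93) XOR 72 = 60 XOR 72 = 12
byte 6: (01 XOR ca) XOR 20 = cb XOR 20 = eb
byte 7: (94 XOR 59) XOR 47 = cd XOR 47 = 8a
byte 8: (47 XOR 8a) XOR 45 = cd XOR 45 = 88
byte 9: (d1 XOR 0e) XOR 54 = df XOR 54 = 8b
byte 10: (e0 XOR 4c) XOR 20 = ac XOR 20 = 8c

00001101 10001110 11011010 00111101 10100000 00010010 11101011 10001010 10001000 10001011 10001100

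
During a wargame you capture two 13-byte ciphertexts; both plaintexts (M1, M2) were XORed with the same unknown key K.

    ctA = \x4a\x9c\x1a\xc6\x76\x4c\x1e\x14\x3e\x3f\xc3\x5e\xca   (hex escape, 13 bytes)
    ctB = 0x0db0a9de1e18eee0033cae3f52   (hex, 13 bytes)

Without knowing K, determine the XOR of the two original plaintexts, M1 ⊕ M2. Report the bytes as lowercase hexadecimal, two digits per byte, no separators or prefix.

472cb3186854f0f43d036d6198

ctA ⊕ ctB = (M1 ⊕ K) ⊕ (M2 ⊕ K) = M1 ⊕ M2 — the shared key cancels under XOR.
 74 ^  13 =  71
156 ^ 176 =  44
 26 ^ 169 = 179
198 ^ 222 =  24
118 ^  30 = 104
 76 ^  24 =  84
 30 ^ 238 = 240
 20 ^ 224 = 244
 62 ^   3 =  61
 63 ^  60 =   3
195 ^ 174 = 109
 94 ^  63 =  97
202 ^  82 = 152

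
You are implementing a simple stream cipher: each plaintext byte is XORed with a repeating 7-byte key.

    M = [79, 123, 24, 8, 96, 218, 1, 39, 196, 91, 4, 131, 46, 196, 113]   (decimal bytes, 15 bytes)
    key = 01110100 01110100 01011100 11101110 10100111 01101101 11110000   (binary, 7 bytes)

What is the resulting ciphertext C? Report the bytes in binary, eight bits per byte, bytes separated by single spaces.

00111011 00001111 01000100 11100110 11000111 10110111 11110001 01010011 10110000 00000111 11101010 00100100 01000011 00110100 00000101

The 7-byte key repeats, so the effective keystream is 74 74 5c ee a7 6d f0 74 74 5c ee a7 6d f0 74.
byte 0: 4f ⊕ 74 = 3b
byte 1: 7b ⊕ 74 = 0f
byte 2: 18 ⊕ 5c = 44
byte 3: 08 ⊕ ee = e6
byte 4: 60 ⊕ a7 = c7
byte 5: da ⊕ 6d = b7
byte 6: 01 ⊕ f0 = f1
byte 7: 27 ⊕ 74 = 53
byte 8: c4 ⊕ 74 = b0
byte 9: 5b ⊕ 5c = 07
byte 10: 04 ⊕ ee = ea
byte 11: 83 ⊕ a7 = 24
byte 12: 2e ⊕ 6d = 43
byte 13: c4 ⊕ f0 = 34
byte 14: 71 ⊕ 74 = 05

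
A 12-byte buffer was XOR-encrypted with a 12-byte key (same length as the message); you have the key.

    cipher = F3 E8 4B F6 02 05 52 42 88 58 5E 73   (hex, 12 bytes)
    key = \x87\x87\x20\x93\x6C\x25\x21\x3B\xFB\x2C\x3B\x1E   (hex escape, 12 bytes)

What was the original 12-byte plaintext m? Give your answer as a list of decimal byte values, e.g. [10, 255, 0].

[116, 111, 107, 101, 110, 32, 115, 121, 115, 116, 101, 109]

XOR is its own inverse, so applying the key byte-wise gives the result directly.
243 ^ 135 = 116
232 ^ 135 = 111
 75 ^  32 = 107
246 ^ 147 = 101
  2 ^ 108 = 110
  5 ^  37 =  32
 82 ^  33 = 115
 66 ^  59 = 121
136 ^ 251 = 115
 88 ^  44 = 116
 94 ^  59 = 101
115 ^  30 = 109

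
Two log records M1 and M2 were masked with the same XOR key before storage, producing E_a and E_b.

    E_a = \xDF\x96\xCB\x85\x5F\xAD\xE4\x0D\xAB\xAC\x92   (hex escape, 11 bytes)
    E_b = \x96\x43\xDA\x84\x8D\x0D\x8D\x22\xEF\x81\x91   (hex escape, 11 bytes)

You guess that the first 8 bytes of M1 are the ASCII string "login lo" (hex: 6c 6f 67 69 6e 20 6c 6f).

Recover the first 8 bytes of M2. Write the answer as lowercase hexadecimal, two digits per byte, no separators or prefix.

First, E_a ⊕ E_b = (M1 ⊕ K) ⊕ (M2 ⊕ K) = M1 ⊕ M2, so the key drops out. Then M2 = (M1 ⊕ M2) ⊕ M1 over the first 8 bytes.
byte 0: (df XOR 96) XOR 6c = 49 XOR 6c = 25
byte 1: (96 XOR 43) XOR 6f = d5 XOR 6f = ba
byte 2: (cb XOR da) XOR 67 = 11 XOR 67 = 76
byte 3: (85 XOR 84) XOR 69 = 01 XOR 69 = 68
byte 4: (5f XOR 8d) XOR 6e = d2 XOR 6e = bc
byte 5: (ad XOR 0d) XOR 20 = a0 XOR 20 = 80
byte 6: (e4 XOR 8d) XOR 6c = 69 XOR 6c = 05
byte 7: (0d XOR 22) XOR 6f = 2f XOR 6f = 40

25ba7668bc800540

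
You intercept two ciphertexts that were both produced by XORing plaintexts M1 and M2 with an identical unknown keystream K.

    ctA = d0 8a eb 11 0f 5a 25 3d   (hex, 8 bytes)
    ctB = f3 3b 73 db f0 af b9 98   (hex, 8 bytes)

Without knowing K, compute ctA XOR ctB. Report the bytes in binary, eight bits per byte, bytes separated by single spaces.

ctA ⊕ ctB = (M1 ⊕ K) ⊕ (M2 ⊕ K) = M1 ⊕ M2 — the shared key cancels under XOR.
byte 0: 11010000 XOR 11110011 = 00100011
byte 1: 10001010 XOR 00111011 = 10110001
byte 2: 11101011 XOR 01110011 = 10011000
byte 3: 00010001 XOR 11011011 = 11001010
byte 4: 00001111 XOR 11110000 = 11111111
byte 5: 01011010 XOR 10101111 = 11110101
byte 6: 00100101 XOR 10111001 = 10011100
byte 7: 00111101 XOR 10011000 = 10100101

00100011 10110001 10011000 11001010 11111111 11110101 10011100 10100101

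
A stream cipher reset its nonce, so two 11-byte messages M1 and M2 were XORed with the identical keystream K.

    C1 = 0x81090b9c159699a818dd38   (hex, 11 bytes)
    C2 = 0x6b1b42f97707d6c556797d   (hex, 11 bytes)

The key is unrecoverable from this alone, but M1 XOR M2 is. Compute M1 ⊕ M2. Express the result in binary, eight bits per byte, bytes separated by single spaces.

C1 ⊕ C2 = (M1 ⊕ K) ⊕ (M2 ⊕ K) = M1 ⊕ M2 — the shared key cancels under XOR.
81 ⊕ 6b = ea
09 ⊕ 1b = 12
0b ⊕ 42 = 49
9c ⊕ f9 = 65
15 ⊕ 77 = 62
96 ⊕ 07 = 91
99 ⊕ d6 = 4f
a8 ⊕ c5 = 6d
18 ⊕ 56 = 4e
dd ⊕ 79 = a4
38 ⊕ 7d = 45

11101010 00010010 01001001 01100101 01100010 10010001 01001111 01101101 01001110 10100100 01000101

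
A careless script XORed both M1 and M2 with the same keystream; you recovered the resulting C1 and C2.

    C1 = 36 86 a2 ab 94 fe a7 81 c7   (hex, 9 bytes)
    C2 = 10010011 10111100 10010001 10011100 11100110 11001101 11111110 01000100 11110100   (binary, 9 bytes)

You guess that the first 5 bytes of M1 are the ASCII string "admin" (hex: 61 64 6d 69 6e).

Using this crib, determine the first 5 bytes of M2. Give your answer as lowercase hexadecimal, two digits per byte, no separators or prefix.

First, C1 ⊕ C2 = (M1 ⊕ K) ⊕ (M2 ⊕ K) = M1 ⊕ M2, so the key drops out. Then M2 = (M1 ⊕ M2) ⊕ M1 over the first 5 bytes.
byte 0: (36 xor 93) xor 61 = a5 xor 61 = c4
byte 1: (86 xor bc) xor 64 = 3a xor 64 = 5e
byte 2: (a2 xor 91) xor 6d = 33 xor 6d = 5e
byte 3: (ab xor 9c) xor 69 = 37 xor 69 = 5e
byte 4: (94 xor e6) xor 6e = 72 xor 6e = 1c

c45e5e5e1c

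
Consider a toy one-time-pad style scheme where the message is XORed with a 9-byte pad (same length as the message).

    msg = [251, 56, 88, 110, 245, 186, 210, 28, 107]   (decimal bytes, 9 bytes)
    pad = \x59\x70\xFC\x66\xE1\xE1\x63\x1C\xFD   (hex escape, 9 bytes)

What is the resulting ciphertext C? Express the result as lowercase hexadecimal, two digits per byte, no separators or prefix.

XOR is its own inverse, so applying the key byte-wise gives the result directly.
byte 0: fb ⊕ 59 = a2
byte 1: 38 ⊕ 70 = 48
byte 2: 58 ⊕ fc = a4
byte 3: 6e ⊕ 66 = 08
byte 4: f5 ⊕ e1 = 14
byte 5: ba ⊕ e1 = 5b
byte 6: d2 ⊕ 63 = b1
byte 7: 1c ⊕ 1c = 00
byte 8: 6b ⊕ fd = 96

a248a408145bb10096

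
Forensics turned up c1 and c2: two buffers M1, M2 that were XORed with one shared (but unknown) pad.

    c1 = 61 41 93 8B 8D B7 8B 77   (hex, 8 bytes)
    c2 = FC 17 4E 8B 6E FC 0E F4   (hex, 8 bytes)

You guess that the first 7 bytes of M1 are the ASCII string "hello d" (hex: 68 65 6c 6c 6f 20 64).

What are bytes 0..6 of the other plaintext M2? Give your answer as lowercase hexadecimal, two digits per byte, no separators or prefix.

f533b16c8c6be1

First, c1 ⊕ c2 = (M1 ⊕ K) ⊕ (M2 ⊕ K) = M1 ⊕ M2, so the key drops out. Then M2 = (M1 ⊕ M2) ⊕ M1 over the first 7 bytes.
byte 0: (61 XOR fc) XOR 68 = 9d XOR 68 = f5
byte 1: (41 XOR 17) XOR 65 = 56 XOR 65 = 33
byte 2: (93 XOR 4e) XOR 6c = dd XOR 6c = b1
byte 3: (8b XOR 8b) XOR 6c = 00 XOR 6c = 6c
byte 4: (8d XOR 6e) XOR 6f = e3 XOR 6f = 8c
byte 5: (b7 XOR fc) XOR 20 = 4b XOR 20 = 6b
byte 6: (8b XOR 0e) XOR 64 = 85 XOR 64 = e1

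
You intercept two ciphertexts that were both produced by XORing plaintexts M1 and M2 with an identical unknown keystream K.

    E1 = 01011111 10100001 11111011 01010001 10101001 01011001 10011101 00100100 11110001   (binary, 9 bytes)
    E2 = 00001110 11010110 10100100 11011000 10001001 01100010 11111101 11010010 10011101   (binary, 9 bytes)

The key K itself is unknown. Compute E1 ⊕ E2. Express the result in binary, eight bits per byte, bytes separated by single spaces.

E1 ⊕ E2 = (M1 ⊕ K) ⊕ (M2 ⊕ K) = M1 ⊕ M2 — the shared key cancels under XOR.
01011111 ^ 00001110 = 01010001
10100001 ^ 11010110 = 01110111
11111011 ^ 10100100 = 01011111
01010001 ^ 11011000 = 10001001
10101001 ^ 10001001 = 00100000
01011001 ^ 01100010 = 00111011
10011101 ^ 11111101 = 01100000
00100100 ^ 11010010 = 11110110
11110001 ^ 10011101 = 01101100

01010001 01110111 01011111 10001001 00100000 00111011 01100000 11110110 01101100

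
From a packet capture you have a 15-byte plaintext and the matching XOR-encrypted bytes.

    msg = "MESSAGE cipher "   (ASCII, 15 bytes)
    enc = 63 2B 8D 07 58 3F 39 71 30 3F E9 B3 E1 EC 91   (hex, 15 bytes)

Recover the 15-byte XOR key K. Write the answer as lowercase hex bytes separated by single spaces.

2e 6e de 54 19 78 7c 51 53 56 99 db 84 9e b1

Since enc = msg ⊕ K, XORing both sides with msg gives K = msg ⊕ enc.
 77 ⊕  99 =  46
 69 ⊕  43 = 110
 83 ⊕ 141 = 222
 83 ⊕   7 =  84
 65 ⊕  88 =  25
 71 ⊕  63 = 120
 69 ⊕  57 = 124
 32 ⊕ 113 =  81
 99 ⊕  48 =  83
105 ⊕  63 =  86
112 ⊕ 233 = 153
104 ⊕ 179 = 219
101 ⊕ 225 = 132
114 ⊕ 236 = 158
 32 ⊕ 145 = 177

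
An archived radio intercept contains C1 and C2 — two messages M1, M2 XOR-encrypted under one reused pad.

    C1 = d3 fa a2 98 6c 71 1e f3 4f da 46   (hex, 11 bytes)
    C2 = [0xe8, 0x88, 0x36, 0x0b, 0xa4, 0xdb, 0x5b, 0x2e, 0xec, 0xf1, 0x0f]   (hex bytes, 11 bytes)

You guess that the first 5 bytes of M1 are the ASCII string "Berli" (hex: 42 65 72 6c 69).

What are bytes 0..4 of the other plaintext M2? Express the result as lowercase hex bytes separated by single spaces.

79 17 e6 ff a1

First, C1 ⊕ C2 = (M1 ⊕ K) ⊕ (M2 ⊕ K) = M1 ⊕ M2, so the key drops out. Then M2 = (M1 ⊕ M2) ⊕ M1 over the first 5 bytes.
byte 0: (d3 ⊕ e8) ⊕ 42 = 3b ⊕ 42 = 79
byte 1: (fa ⊕ 88) ⊕ 65 = 72 ⊕ 65 = 17
byte 2: (a2 ⊕ 36) ⊕ 72 = 94 ⊕ 72 = e6
byte 3: (98 ⊕ 0b) ⊕ 6c = 93 ⊕ 6c = ff
byte 4: (6c ⊕ a4) ⊕ 69 = c8 ⊕ 69 = a1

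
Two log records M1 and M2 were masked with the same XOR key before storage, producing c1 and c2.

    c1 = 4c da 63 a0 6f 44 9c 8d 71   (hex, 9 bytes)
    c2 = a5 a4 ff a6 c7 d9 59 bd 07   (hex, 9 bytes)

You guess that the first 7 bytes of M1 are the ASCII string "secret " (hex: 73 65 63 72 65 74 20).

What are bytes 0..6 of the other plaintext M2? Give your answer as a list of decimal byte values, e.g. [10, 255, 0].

[154, 27, 255, 116, 205, 233, 229]

First, c1 ⊕ c2 = (M1 ⊕ K) ⊕ (M2 ⊕ K) = M1 ⊕ M2, so the key drops out. Then M2 = (M1 ⊕ M2) ⊕ M1 over the first 7 bytes.
byte 0: (4c ^ a5) ^ 73 = e9 ^ 73 = 9a
byte 1: (da ^ a4) ^ 65 = 7e ^ 65 = 1b
byte 2: (63 ^ ff) ^ 63 = 9c ^ 63 = ff
byte 3: (a0 ^ a6) ^ 72 = 06 ^ 72 = 74
byte 4: (6f ^ c7) ^ 65 = a8 ^ 65 = cd
byte 5: (44 ^ d9) ^ 74 = 9d ^ 74 = e9
byte 6: (9c ^ 59) ^ 20 = c5 ^ 20 = e5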